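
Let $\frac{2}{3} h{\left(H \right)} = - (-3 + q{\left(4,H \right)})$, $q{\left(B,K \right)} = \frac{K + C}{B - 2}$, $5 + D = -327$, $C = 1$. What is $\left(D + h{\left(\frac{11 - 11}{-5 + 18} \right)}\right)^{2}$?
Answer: $\frac{1723969}{16} \approx 1.0775 \cdot 10^{5}$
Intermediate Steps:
$D = -332$ ($D = -5 - 327 = -332$)
$q{\left(B,K \right)} = \frac{1 + K}{-2 + B}$ ($q{\left(B,K \right)} = \frac{K + 1}{B - 2} = \frac{1 + K}{-2 + B}$)
$h{\left(H \right)} = \frac{15}{4} - \frac{3 H}{4}$ ($h{\left(H \right)} = \frac{3 \left(- (-3 + \frac{1 + H}{-2 + 4})\right)}{2} = \frac{3 \left(- (-3 + \frac{1 + H}{2})\right)}{2} = \frac{3 \left(- (-3 + \left(\frac{1}{2} + \frac{H}{2}\right))\right)}{2} = \frac{3 \left(- (- \frac{5}{2} + \frac{H}{2})\right)}{2} = \frac{3 \left(\frac{5}{2} - \frac{H}{2}\right)}{2} = \frac{15}{4} - \frac{3 H}{4}$)
$\left(D + h{\left(\frac{11 - 11}{-5 + 18} \right)}\right)^{2} = \left(-332 + \left(\frac{15}{4} - \frac{3 \frac{11 - 11}{-5 + 18}}{4}\right)\right)^{2} = \left(-332 + \left(\frac{15}{4} - \frac{3 \cdot \frac{0}{13}}{4}\right)\right)^{2} = \left(-332 + \left(\frac{15}{4} - \frac{3 \cdot 0 \cdot \frac{1}{13}}{4}\right)\right)^{2} = \left(-332 + \left(\frac{15}{4} - 0\right)\right)^{2} = \left(-332 + \left(\frac{15}{4} + 0\right)\right)^{2} = \left(-332 + \frac{15}{4}\right)^{2} = \left(- \frac{1313}{4}\right)^{2} = \frac{1723969}{16}$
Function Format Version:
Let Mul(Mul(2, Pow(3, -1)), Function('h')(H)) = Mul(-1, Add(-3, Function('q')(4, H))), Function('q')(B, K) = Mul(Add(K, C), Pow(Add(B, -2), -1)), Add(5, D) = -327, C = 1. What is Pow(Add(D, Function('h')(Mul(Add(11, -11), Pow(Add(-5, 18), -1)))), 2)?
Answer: Rational(1723969, 16) ≈ 1.0775e+5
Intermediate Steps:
D = -332 (D = Add(-5, -327) = -332)
Function('q')(B, K) = Mul(Pow(Add(-2, B), -1), Add(1, K)) (Function('q')(B, K) = Mul(Add(K, 1), Pow(Add(B, -2), -1)) = Mul(Add(1, K), Pow(Add(-2, B), -1)) = Mul(Pow(Add(-2, B), -1), Add(1, K)))
Function('h')(H) = Add(Rational(15, 4), Mul(Rational(-3, 4), H)) (Function('h')(H) = Mul(Rational(3, 2), Mul(-1, Add(-3, Mul(Pow(Add(-2, 4), -1), Add(1, H))))) = Mul(Rational(3, 2), Mul(-1, Add(-3, Mul(Pow(2, -1), Add(1, H))))) = Mul(Rational(3, 2), Mul(-1, Add(-3, Mul(Rational(1, 2), Add(1, H))))) = Mul(Rational(3, 2), Mul(-1, Add(-3, Add(Rational(1, 2), Mul(Rational(1, 2), H))))) = Mul(Rational(3, 2), Mul(-1, Add(Rational(-5, 2), Mul(Rational(1, 2), H)))) = Mul(Rational(3, 2), Add(Rational(5, 2), Mul(Rational(-1, 2), H))) = Add(Rational(15, 4), Mul(Rational(-3, 4), H)))
Pow(Add(D, Function('h')(Mul(Add(11, -11), Pow(Add(-5, 18), -1)))), 2) = Pow(Add(-332, Add(Rational(15, 4), Mul(Rational(-3, 4), Mul(Add(11, -11), Pow(Add(-5, 18), -1))))), 2) = Pow(Add(-332, Add(Rational(15, 4), Mul(Rational(-3, 4), Mul(0, Pow(13, -1))))), 2) = Pow(Add(-332, Add(Rational(15, 4), Mul(Rational(-3, 4), Mul(0, Rational(1, 13))))), 2) = Pow(Add(-332, Add(Rational(15, 4), Mul(Rational(-3, 4), 0))), 2) = Pow(Add(-332, Add(Rational(15, 4), 0)), 2) = Pow(Add(-332, Rational(15, 4)), 2) = Pow(Rational(-1313, 4), 2) = Rational(1723969, 16)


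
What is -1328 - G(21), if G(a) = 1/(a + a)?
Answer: -55777/42 ≈ -1328.0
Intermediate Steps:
G(a) = 1/(2*a)
-1328 - G(21) = -1328 - 1/(2*21) = -1328 - 1*1/42 = -1328 - 1/42 = -55777/42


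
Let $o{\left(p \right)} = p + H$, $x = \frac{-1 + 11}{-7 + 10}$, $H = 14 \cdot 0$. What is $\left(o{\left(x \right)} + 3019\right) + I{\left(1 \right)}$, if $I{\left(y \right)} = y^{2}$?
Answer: $\frac{9070}{3} \approx 3023.3$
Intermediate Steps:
$H = 0$
$x = \frac{10}{3} \approx 3.3333$
$o{\left(p \right)} = p$ ($o{\left(p \right)} = p + 0 = p$)
$\left(o{\left(x \right)} + 3019\right) + I{\left(1 \right)} = \left(\frac{10}{3} + 3019\right) + 1^{2} = \frac{9067}{3} + 1 = \frac{9070}{3}$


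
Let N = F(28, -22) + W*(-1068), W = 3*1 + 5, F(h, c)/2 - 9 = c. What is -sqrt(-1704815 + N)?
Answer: -I*sqrt(1713385) ≈ -1309.0*I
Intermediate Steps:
F(h, c) = 18 + 2*c
W = 8 (W = 3 + 5 = 8)
N = -8570 (N = (18 + 2*(-22)) + 8*(-1068) = (18 - 44) - 8544 = -26 - 8544 = -8570)
-sqrt(-1704815 + N) = -sqrt(-1704815 - 8570) = -sqrt(-1713385) = -I*sqrt(1713385)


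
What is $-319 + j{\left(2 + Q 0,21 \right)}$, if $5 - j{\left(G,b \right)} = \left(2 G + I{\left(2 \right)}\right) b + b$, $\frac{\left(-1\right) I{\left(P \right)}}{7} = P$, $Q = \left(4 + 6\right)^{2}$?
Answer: $-125$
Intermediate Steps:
$Q = 100$ ($Q = 10^{2} = 100$)
$I{\left(P \right)} = - 7 P$
$j{\left(G,b \right)} = 5 - b - b \left(-14 + 2 G\right)$ ($j{\left(G,b \right)} = 5 - \left(\left(2 G - 14\right) b + b\right) = 5 - \left(\left(-14 + 2 G\right) b + b\right) = 5 - \left(b \left(-14 + 2 G\right) + b\right) = 5 - \left(b + b \left(-14 + 2 G\right)\right) = 5 - b - b \left(-14 + 2 G\right)$)
$-319 + j{\left(2 + Q 0,21 \right)} = -319 + \left(5 + 13 \cdot 21 - 2 \left(2 + 100 \cdot 0\right) 21\right) = -319 + \left(5 + 273 - 2 \left(2 + 0\right) 21\right) = -319 + \left(5 + 273 - 4 \cdot 21\right) = -319 + \left(5 + 273 - 84\right) = -319 + 194 = -125$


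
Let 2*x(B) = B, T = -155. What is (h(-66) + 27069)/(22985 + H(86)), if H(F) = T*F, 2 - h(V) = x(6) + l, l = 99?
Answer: 26969/9655 ≈ 2.7933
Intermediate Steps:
x(B) = B/2
h(V) = -100 (h(V) = 2 - ((½)*6 + 99) = 2 - (3 + 99) = 2 - 1*102 = 2 - 102 = -100)
H(F) = -155*F
(h(-66) + 27069)/(22985 + H(86)) = (-100 + 27069)/(22985 - 155*86) = 26969/(22985 - 13330) = 26969/9655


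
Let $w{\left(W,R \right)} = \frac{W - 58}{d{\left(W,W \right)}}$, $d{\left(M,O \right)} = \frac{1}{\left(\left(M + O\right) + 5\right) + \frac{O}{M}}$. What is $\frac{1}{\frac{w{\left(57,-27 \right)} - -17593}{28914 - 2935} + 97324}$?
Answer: $\frac{25979}{2528397669} \approx 1.0275 \cdot 10^{-5}$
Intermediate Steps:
$d{\left(M,O \right)} = \frac{1}{5 + M + O + \frac{O}{M}}$ ($d{\left(M,O \right)} = \frac{1}{\left(5 + M + O\right) + \frac{O}{M}} = \frac{1}{5 + M + O + \frac{O}{M}}$)
$w{\left(W,R \right)} = \frac{\left(-58 + W\right) \left(2 W^{2} + 6 W\right)}{W}$ ($w{\left(W,R \right)} = \frac{W - 58}{W \frac{1}{W + W^{2} + 5 W + W W}} = \frac{-58 + W}{W \frac{1}{W + W^{2} + 5 W + W^{2}}} = \frac{-58 + W}{W \frac{1}{2 W^{2} + 6 W}} = \left(-58 + W\right) \frac{2 W^{2} + 6 W}{W} = \frac{\left(-58 + W\right) \left(2 W^{2} + 6 W\right)}{W}$)
$\frac{1}{\frac{w{\left(57,-27 \right)} - -17593}{28914 - 2935} + 97324} = \frac{1}{\frac{2 \left(-58 + 57\right) \left(3 + 57\right) - -17593}{28914 - 2935} + 97324} = \frac{1}{\frac{2 \left(-1\right) 60 + 17593}{25979} + 97324} = \frac{1}{\left(-120 + 17593\right) \frac{1}{25979} + 97324} = \frac{1}{17473 \cdot \frac{1}{25979} + 97324} = \frac{1}{\frac{17473}{25979} + 97324} = \frac{1}{\frac{2528397669}{25979}} = \frac{25979}{2528397669}$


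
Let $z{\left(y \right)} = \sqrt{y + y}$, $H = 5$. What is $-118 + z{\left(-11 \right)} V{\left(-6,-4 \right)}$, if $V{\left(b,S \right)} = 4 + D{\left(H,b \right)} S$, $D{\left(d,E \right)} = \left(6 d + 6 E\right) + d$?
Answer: $-118 + 8 i \sqrt{22} \approx -118.0 + 37.523 i$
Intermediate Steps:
$z{\left(y \right)} = \sqrt{2} \sqrt{y}$ ($z{\left(y \right)} = \sqrt{2 y} = \sqrt{2} \sqrt{y}$)
$D{\left(d,E \right)} = 6 E + 7 d$ ($D{\left(d,E \right)} = \left(6 E + 6 d\right) + d = 6 E + 7 d$)
$V{\left(b,S \right)} = 4 + S \left(35 + 6 b\right)$ ($V{\left(b,S \right)} = 4 + \left(6 b + 7 \cdot 5\right) S = 4 + \left(6 b + 35\right) S = 4 + \left(35 + 6 b\right) S = 4 + S \left(35 + 6 b\right)$)
$-118 + z{\left(-11 \right)} V{\left(-6,-4 \right)} = -118 + \sqrt{2} \sqrt{-11} \left(4 - 4 \left(35 + 6 \left(-6\right)\right)\right) = -118 + \sqrt{2} i \sqrt{11} \left(4 - 4 \left(35 - 36\right)\right) = -118 + i \sqrt{22} \left(4 - -4\right) = -118 + i \sqrt{22} \left(4 + 4\right) = -118 + i \sqrt{22} \cdot 8 = -118 + 8 i \sqrt{22}$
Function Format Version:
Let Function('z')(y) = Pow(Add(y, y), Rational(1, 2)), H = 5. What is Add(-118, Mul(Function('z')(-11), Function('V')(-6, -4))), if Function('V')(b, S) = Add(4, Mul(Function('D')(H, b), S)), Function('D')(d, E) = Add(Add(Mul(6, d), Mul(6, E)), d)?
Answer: Add(-118, Mul(8, I, Pow(22, Rational(1, 2)))) ≈ Add(-118.00, Mul(37.523, I))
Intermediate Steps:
Function('z')(y) = Mul(Pow(2, Rational(1, 2)), Pow(y, Rational(1, 2))) (Function('z')(y) = Pow(Mul(2, y), Rational(1, 2)) = Mul(Pow(2, Rational(1, 2)), Pow(y, Rational(1, 2))))
Function('D')(d, E) = Add(Mul(6, E), Mul(7, d)) (Function('D')(d, E) = Add(Add(Mul(6, E), Mul(6, d)), d) = Add(Mul(6, E), Mul(7, d)))
Function('V')(b, S) = Add(4, Mul(S, Add(35, Mul(6, b)))) (Function('V')(b, S) = Add(4, Mul(Add(Mul(6, b), Mul(7, 5)), S)) = Add(4, Mul(Add(Mul(6, b), 35), S)) = Add(4, Mul(Add(35, Mul(6, b)), S)) = Add(4, Mul(S, Add(35, Mul(6, b)))))
Add(-118, Mul(Function('z')(-11), Function('V')(-6, -4))) = Add(-118, Mul(Mul(Pow(2, Rational(1, 2)), Pow(-11, Rational(1, 2))), Add(4, Mul(-4, Add(35, Mul(6, -6)))))) = Add(-118, Mul(Mul(Pow(2, Rational(1, 2)), Mul(I, Pow(11, Rational(1, 2)))), Add(4, Mul(-4, Add(35, -36))))) = Add(-118, Mul(Mul(I, Pow(22, Rational(1, 2))), Add(4, Mul(-4, -1)))) = Add(-118, Mul(Mul(I, Pow(22, Rational(1, 2))), Add(4, 4))) = Add(-118, Mul(Mul(I, Pow(22, Rational(1, 2))), 8)) = Add(-118, Mul(8, I, Pow(22, Rational(1, 2))))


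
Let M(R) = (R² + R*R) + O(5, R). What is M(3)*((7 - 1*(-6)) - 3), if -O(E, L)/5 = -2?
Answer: 280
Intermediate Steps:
O(E, L) = 10 (O(E, L) = -5*(-2) = 10)
M(R) = 10 + 2*R² (M(R) = (R² + R*R) + 10 = (R² + R²) + 10 = 2*R² + 10 = 10 + 2*R²)
M(3)*((7 - 1*(-6)) - 3) = (10 + 2*3²)*((7 - 1*(-6)) - 3) = (10 + 2*9)*((7 + 6) - 3) = (10 + 18)*(13 - 3) = 28*10 = 280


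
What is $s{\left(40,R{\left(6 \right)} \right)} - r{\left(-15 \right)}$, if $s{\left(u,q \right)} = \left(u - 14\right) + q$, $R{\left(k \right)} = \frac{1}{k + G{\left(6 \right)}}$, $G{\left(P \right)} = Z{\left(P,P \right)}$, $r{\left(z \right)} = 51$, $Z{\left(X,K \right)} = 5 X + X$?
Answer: $- \frac{1049}{42} \approx -24.976$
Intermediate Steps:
$Z{\left(X,K \right)} = 6 X$
$G{\left(P \right)} = 6 P$
$R{\left(k \right)} = \frac{1}{36 + k}$ ($R{\left(k \right)} = \frac{1}{k + 6 \cdot 6} = \frac{1}{k + 36} = \frac{1}{36 + k}$)
$s{\left(u,q \right)} = -14 + q + u$ ($s{\left(u,q \right)} = \left(-14 + u\right) + q = -14 + q + u$)
$s{\left(40,R{\left(6 \right)} \right)} - r{\left(-15 \right)} = \left(-14 + \frac{1}{36 + 6} + 40\right) - 51 = \left(-14 + \frac{1}{42} + 40\right) - 51 = \frac{1093}{42} - 51 = - \frac{1049}{42}$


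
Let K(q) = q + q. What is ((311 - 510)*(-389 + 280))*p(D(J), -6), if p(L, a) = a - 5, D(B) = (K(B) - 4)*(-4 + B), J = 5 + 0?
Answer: -238601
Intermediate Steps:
J = 5
K(q) = 2*q
D(B) = (-4 + B)*(-4 + 2*B) (D(B) = (2*B - 4)*(-4 + B) = (-4 + 2*B)*(-4 + B) = (-4 + B)*(-4 + 2*B))
p(L, a) = -5 + a
((311 - 510)*(-389 + 280))*p(D(J), -6) = ((311 - 510)*(-389 + 280))*(-5 - 6) = -199*(-109)*(-11) = 21691*(-11) = -238601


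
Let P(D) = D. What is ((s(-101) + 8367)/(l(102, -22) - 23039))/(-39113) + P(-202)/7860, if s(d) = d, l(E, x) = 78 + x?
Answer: -10084428511/392534547830 ≈ -0.025691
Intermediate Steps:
((s(-101) + 8367)/(l(102, -22) - 23039))/(-39113) + P(-202)/7860 = ((-101 + 8367)/((78 - 22) - 23039))/(-39113) - 202/7860 = (8266/(56 - 23039))*(-1/39113) - 202*1/7860 = (8266/(-22983))*(-1/39113) - 101/3930 = (8266*(-1/22983))*(-1/39113) - 101/3930 = -8266/22983*(-1/39113) - 101/3930 = 8266/898934079 - 101/3930 = -10084428511/392534547830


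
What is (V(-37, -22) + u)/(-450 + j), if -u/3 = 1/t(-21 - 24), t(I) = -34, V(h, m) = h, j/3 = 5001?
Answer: -1255/494802 ≈ -0.0025364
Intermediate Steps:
j = 15003 (j = 3*5001 = 15003)
u = 3/34 (u = -3/(-34) = -3*(-1/34) = 3/34 ≈ 0.088235)
(V(-37, -22) + u)/(-450 + j) = (-37 + 3/34)/(-450 + 15003) = -1255/34/14553 = -1255/34*1/14553 = -1255/494802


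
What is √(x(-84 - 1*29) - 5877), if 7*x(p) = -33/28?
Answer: 5*I*√46077/14 ≈ 76.663*I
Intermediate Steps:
x(p) = -33/196 (x(p) = (-33/28)/7 = (-33*1/28)/7 = (⅐)*(-33/28) = -33/196)
√(x(-84 - 1*29) - 5877) = √(-33/196 - 5877) = √(-1151925/196) = 5*I*√46077/14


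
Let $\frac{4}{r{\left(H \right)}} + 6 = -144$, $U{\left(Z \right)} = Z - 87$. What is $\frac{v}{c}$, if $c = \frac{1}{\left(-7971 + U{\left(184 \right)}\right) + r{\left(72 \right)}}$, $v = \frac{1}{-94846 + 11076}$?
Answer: $\frac{295276}{3141375} \approx 0.093996$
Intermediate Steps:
$U{\left(Z \right)} = -87 + Z$ ($U{\left(Z \right)} = Z - 87 = -87 + Z$)
$r{\left(H \right)} = - \frac{2}{75}$ ($r{\left(H \right)} = \frac{4}{-6 - 144} = \frac{4}{-150} = 4 \left(- \frac{1}{150}\right) = - \frac{2}{75}$)
$v = - \frac{1}{83770}$ ($v = \frac{1}{-83770} = - \frac{1}{83770} \approx -1.1937 \cdot 10^{-5}$)
$c = - \frac{75}{590552}$ ($c = \frac{1}{\left(-7971 + \left(-87 + 184\right)\right) - \frac{2}{75}} = \frac{1}{\left(-7971 + 97\right) - \frac{2}{75}} = \frac{1}{-7874 - \frac{2}{75}} = \frac{1}{- \frac{590552}{75}} = - \frac{75}{590552} \approx -0.000127$)
$\frac{v}{c} = - \frac{1}{83770 \left(- \frac{75}{590552}\right)} = \left(- \frac{1}{83770}\right) \left(- \frac{590552}{75}\right) = \frac{295276}{3141375}$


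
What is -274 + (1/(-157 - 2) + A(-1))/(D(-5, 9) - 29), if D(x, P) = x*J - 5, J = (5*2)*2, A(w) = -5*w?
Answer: -2919319/10653 ≈ -274.04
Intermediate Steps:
J = 20 (J = 10*2 = 20)
D(x, P) = -5 + 20*x (D(x, P) = x*20 - 5 = 20*x - 5 = -5 + 20*x)
-274 + (1/(-157 - 2) + A(-1))/(D(-5, 9) - 29) = -274 + (1/(-157 - 2) - 5*(-1))/((-5 + 20*(-5)) - 29) = -274 + (1/(-159) + 5)/((-5 - 100) - 29) = -274 + (-1/159 + 5)/(-105 - 29) = -274 + (794/159)/(-134) = -274 + (794/159)*(-1/134) = -274 - 397/10653 = -2919319/10653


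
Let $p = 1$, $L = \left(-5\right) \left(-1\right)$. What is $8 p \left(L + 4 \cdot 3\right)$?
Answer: $136$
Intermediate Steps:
$L = 5$
$8 p \left(L + 4 \cdot 3\right) = 8 \cdot 1 \left(5 + 4 \cdot 3\right) = 8 \left(5 + 12\right) = 8 \cdot 17 = 136$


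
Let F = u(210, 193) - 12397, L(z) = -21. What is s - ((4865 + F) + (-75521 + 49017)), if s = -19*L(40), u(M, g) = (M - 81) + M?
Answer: 34096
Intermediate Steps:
u(M, g) = -81 + 2*M (u(M, g) = (-81 + M) + M = -81 + 2*M)
s = 399 (s = -19*(-21) = 399)
F = -12058 (F = (-81 + 2*210) - 12397 = (-81 + 420) - 12397 = 339 - 12397 = -12058)
s - ((4865 + F) + (-75521 + 49017)) = 399 - ((4865 - 12058) + (-75521 + 49017)) = 399 - (-7193 - 26504) = 399 - 1*(-33697) = 399 + 33697 = 34096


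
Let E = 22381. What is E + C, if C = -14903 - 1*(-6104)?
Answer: 13582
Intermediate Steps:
C = -8799 (C = -14903 + 6104 = -8799)
E + C = 22381 - 8799 = 13582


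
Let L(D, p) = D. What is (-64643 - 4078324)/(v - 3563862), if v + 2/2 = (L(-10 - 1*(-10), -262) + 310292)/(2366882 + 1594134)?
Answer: 1367529881206/1176376504543 ≈ 1.1625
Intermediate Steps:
v = -912681/990254 (v = -1 + ((-10 - 1*(-10)) + 310292)/(2366882 + 1594134) = -1 + ((-10 + 10) + 310292)/3961016 = -1 + (0 + 310292)*(1/3961016) = -1 + 310292*(1/3961016) = -1 + 77573/990254 = -912681/990254 ≈ -0.92166)
(-64643 - 4078324)/(v - 3563862) = (-64643 - 4078324)/(-912681/990254 - 3563862) = -4142967/(-3529129513629/990254) = -4142967*(-990254/3529129513629) = 1367529881206/1176376504543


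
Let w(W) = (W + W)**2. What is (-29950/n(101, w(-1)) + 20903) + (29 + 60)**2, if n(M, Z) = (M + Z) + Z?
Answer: 3111866/109 ≈ 28549.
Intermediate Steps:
w(W) = 4*W**2 (w(W) = (2*W)**2 = 4*W**2)
n(M, Z) = M + 2*Z
(-29950/n(101, w(-1)) + 20903) + (29 + 60)**2 = (-29950/(101 + 2*(4*(-1)**2)) + 20903) + (29 + 60)**2 = (-29950/(101 + 2*(4*1)) + 20903) + 89**2 = (-29950/(101 + 2*4) + 20903) + 7921 = (-29950/(101 + 8) + 20903) + 7921 = (-29950/109 + 20903) + 7921 = 2248477/109 + 7921 = 3111866/109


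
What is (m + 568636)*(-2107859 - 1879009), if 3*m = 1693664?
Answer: -4517881606832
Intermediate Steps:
m = 1693664/3 (m = (⅓)*1693664 = 1693664/3 ≈ 5.6456e+5)
(m + 568636)*(-2107859 - 1879009) = (1693664/3 + 568636)*(-2107859 - 1879009) = (3399572/3)*(-3986868) = -4517881606832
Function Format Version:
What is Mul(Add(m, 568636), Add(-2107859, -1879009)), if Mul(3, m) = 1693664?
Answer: -4517881606832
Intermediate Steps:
m = Rational(1693664, 3) (m = Mul(Rational(1, 3), 1693664) = Rational(1693664, 3) ≈ 5.6456e+5)
Mul(Add(m, 568636), Add(-2107859, -1879009)) = Mul(Add(Rational(1693664, 3), 568636), Add(-2107859, -1879009)) = Mul(Rational(3399572, 3), -3986868) = -4517881606832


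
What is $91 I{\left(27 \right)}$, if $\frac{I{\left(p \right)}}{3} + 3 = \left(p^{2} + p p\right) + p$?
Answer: $404586$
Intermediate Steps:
$I{\left(p \right)} = -9 + 3 p + 6 p^{2}$ ($I{\left(p \right)} = -9 + 3 \left(\left(p^{2} + p p\right) + p\right) = -9 + 3 \left(\left(p^{2} + p^{2}\right) + p\right) = -9 + 3 \left(2 p^{2} + p\right) = -9 + 3 \left(p + 2 p^{2}\right) = -9 + \left(3 p + 6 p^{2}\right) = -9 + 3 p + 6 p^{2}$)
$91 I{\left(27 \right)} = 91 \left(-9 + 3 \cdot 27 + 6 \cdot 27^{2}\right) = 91 \left(-9 + 81 + 6 \cdot 729\right) = 91 \left(-9 + 81 + 4374\right) = 91 \cdot 4446 = 404586$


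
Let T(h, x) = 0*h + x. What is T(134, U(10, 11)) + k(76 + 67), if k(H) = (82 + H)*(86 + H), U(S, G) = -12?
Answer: 51513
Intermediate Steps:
T(h, x) = x (T(h, x) = 0 + x = x)
T(134, U(10, 11)) + k(76 + 67) = -12 + (7052 + (76 + 67)**2 + 168*(76 + 67)) = -12 + (7052 + 143**2 + 168*143) = -12 + (7052 + 20449 + 24024) = -12 + 51525 = 51513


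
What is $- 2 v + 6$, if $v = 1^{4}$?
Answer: $4$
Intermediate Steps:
$v = 1$
$- 2 v + 6 = \left(-2\right) 1 + 6 = -2 + 6 = 4$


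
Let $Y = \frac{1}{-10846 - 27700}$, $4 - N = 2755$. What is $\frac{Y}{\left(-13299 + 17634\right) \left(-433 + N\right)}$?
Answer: $\frac{1}{532036561440} \approx 1.8796 \cdot 10^{-12}$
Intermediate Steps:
$N = -2751$ ($N = 4 - 2755 = -2751$)
$Y = - \frac{1}{38546}$ ($Y = \frac{1}{-38546} = - \frac{1}{38546} \approx -2.5943 \cdot 10^{-5}$)
$\frac{Y}{\left(-13299 + 17634\right) \left(-433 + N\right)} = - \frac{1}{38546 \left(-13299 + 17634\right) \left(-433 - 2751\right)} = - \frac{1}{38546 \cdot 4335 \left(-3184\right)} = - \frac{1}{38546 \left(-13802640\right)} = \left(- \frac{1}{38546}\right) \left(- \frac{1}{13802640}\right) = \frac{1}{532036561440}$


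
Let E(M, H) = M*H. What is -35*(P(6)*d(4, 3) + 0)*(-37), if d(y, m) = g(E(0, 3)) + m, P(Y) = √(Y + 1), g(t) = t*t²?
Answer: 3885*√7 ≈ 10279.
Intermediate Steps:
E(M, H) = H*M
g(t) = t³
P(Y) = √(1 + Y)
d(y, m) = m (d(y, m) = (3*0)³ + m = 0³ + m = 0 + m = m)
-35*(P(6)*d(4, 3) + 0)*(-37) = -35*(√(1 + 6)*3 + 0)*(-37) = -35*(√7*3 + 0)*(-37) = -35*(3*√7 + 0)*(-37) = -105*√7*(-37) = 3885*√7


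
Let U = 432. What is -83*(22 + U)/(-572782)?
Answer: 18841/286391 ≈ 0.065788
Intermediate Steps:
-83*(22 + U)/(-572782) = -83*(22 + 432)/(-572782) = -83*454*(-1/572782) = -37682*(-1/572782) = 18841/286391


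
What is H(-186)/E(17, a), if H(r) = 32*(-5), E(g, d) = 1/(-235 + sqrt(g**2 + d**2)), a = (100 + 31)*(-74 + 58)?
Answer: 37600 - 160*sqrt(4393505) ≈ -2.9777e+5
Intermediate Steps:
a = -2096 (a = 131*(-16) = -2096)
E(g, d) = 1/(-235 + sqrt(d**2 + g**2))
H(r) = -160
H(-186)/E(17, a) = -(-37600 + 160*sqrt((-2096)**2 + 17**2)) = -(-37600 + 160*sqrt(4393216 + 289)) = -(-37600 + 160*sqrt(4393505)) = -160*(-235 + sqrt(4393505)) = 37600 - 160*sqrt(4393505)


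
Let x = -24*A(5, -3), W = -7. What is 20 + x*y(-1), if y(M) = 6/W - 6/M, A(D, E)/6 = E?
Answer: 15692/7 ≈ 2241.7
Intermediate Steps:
A(D, E) = 6*E
x = 432 (x = -144*(-3) = -24*(-18) = 432)
y(M) = -6/7 - 6/M (y(M) = 6/(-7) - 6/M = 6*(-⅐) - 6/M = -6/7 - 6/M)
20 + x*y(-1) = 20 + 432*(-6/7 - 6/(-1)) = 20 + 432*(-6/7 - 6*(-1)) = 20 + 432*(-6/7 + 6) = 20 + 432*(36/7) = 20 + 15552/7 = 15692/7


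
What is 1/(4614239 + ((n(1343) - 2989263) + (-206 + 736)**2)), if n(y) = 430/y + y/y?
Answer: 1343/2559593241 ≈ 5.2469e-7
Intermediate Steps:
n(y) = 1 + 430/y (n(y) = 430/y + 1 = 1 + 430/y)
1/(4614239 + ((n(1343) - 2989263) + (-206 + 736)**2)) = 1/(4614239 + (((430 + 1343)/1343 - 2989263) + (-206 + 736)**2)) = 1/(4614239 + (((1/1343)*1773 - 2989263) + 530**2)) = 1/(4614239 + ((1773/1343 - 2989263) + 280900)) = 1/(4614239 + (-4014578436/1343 + 280900)) = 1/(4614239 - 3637329736/1343) = 1/(2559593241/1343) = 1343/2559593241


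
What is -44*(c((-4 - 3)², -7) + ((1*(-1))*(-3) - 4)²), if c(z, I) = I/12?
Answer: -55/3 ≈ -18.333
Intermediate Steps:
c(z, I) = I/12 (c(z, I) = I*(1/12) = I/12)
-44*(c((-4 - 3)², -7) + ((1*(-1))*(-3) - 4)²) = -44*((1/12)*(-7) + ((1*(-1))*(-3) - 4)²) = -44*(-7/12 + (-1*(-3) - 4)²) = -44*(-7/12 + (3 - 4)²) = -44*(-7/12 + (-1)²) = -44*(-7/12 + 1) = -44*5/12 = -55/3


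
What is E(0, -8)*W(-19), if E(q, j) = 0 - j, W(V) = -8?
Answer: -64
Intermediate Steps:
E(q, j) = -j
E(0, -8)*W(-19) = -1*(-8)*(-8) = 8*(-8) = -64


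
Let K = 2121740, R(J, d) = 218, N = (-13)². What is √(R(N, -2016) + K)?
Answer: 19*√5878 ≈ 1456.7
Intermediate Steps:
N = 169
√(R(N, -2016) + K) = √(218 + 2121740) = √2121958 = 19*√5878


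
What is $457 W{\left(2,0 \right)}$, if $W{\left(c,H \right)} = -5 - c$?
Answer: $-3199$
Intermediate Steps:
$457 W{\left(2,0 \right)} = 457 \left(-5 - 2\right) = 457 \left(-7\right) = -3199$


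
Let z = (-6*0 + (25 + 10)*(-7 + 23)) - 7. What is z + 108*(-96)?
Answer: -9815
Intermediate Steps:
z = 553 (z = (0 + 35*16) - 7 = (0 + 560) - 7 = 560 - 7 = 553)
z + 108*(-96) = 553 + 108*(-96) = 553 - 10368 = -9815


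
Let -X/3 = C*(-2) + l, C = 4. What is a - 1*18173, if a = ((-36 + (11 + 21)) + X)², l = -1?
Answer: -17644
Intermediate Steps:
X = 27 (X = -3*(4*(-2) - 1) = -3*(-8 - 1) = -3*(-9) = 27)
a = 529 (a = ((-36 + (11 + 21)) + 27)² = ((-36 + 32) + 27)² = (-4 + 27)² = 23² = 529)
a - 1*18173 = 529 - 1*18173 = 529 - 18173 = -17644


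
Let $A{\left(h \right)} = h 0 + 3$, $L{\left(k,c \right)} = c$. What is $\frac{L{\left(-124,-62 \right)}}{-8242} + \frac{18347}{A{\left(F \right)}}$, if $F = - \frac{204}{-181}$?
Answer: $\frac{75608080}{12363} \approx 6115.7$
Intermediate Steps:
$F = \frac{204}{181}$ ($F = \left(-204\right) \left(- \frac{1}{181}\right) = \frac{204}{181} \approx 1.1271$)
$A{\left(h \right)} = 3$ ($A{\left(h \right)} = 0 + 3 = 3$)
$\frac{L{\left(-124,-62 \right)}}{-8242} + \frac{18347}{A{\left(F \right)}} = - \frac{62}{-8242} + \frac{18347}{3} = \left(-62\right) \left(- \frac{1}{8242}\right) + 18347 \cdot \frac{1}{3} = \frac{31}{4121} + \frac{18347}{3} = \frac{75608080}{12363}$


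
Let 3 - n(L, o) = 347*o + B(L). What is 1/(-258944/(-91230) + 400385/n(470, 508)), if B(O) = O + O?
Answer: 2694523665/1560186587 ≈ 1.7271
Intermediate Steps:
B(O) = 2*O
n(L, o) = 3 - 347*o - 2*L (n(L, o) = 3 - (347*o + 2*L) = 3 - (2*L + 347*o) = 3 + (-347*o - 2*L) = 3 - 347*o - 2*L)
1/(-258944/(-91230) + 400385/n(470, 508)) = 1/(-258944/(-91230) + 400385/(3 - 347*508 - 2*470)) = 1/(-258944*(-1/91230) + 400385/(3 - 176276 - 940)) = 1/(129472/45615 + 400385/(-177213)) = 1/(129472/45615 + 400385*(-1/177213)) = 1/(129472/45615 - 400385/177213) = 1/(1560186587/2694523665) = 2694523665/1560186587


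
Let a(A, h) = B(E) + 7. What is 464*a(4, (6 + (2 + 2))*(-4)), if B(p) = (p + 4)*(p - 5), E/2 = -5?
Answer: 45008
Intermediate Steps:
E = -10 (E = 2*(-5) = -10)
B(p) = (-5 + p)*(4 + p) (B(p) = (4 + p)*(-5 + p) = (-5 + p)*(4 + p))
a(A, h) = 97 (a(A, h) = (-20 + (-10)² - 1*(-10)) + 7 = (-20 + 100 + 10) + 7 = 90 + 7 = 97)
464*a(4, (6 + (2 + 2))*(-4)) = 464*97 = 45008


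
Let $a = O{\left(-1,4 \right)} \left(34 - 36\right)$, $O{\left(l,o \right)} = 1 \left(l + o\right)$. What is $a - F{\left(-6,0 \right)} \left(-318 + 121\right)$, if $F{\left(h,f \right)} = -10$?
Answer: $-1976$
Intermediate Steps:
$O{\left(l,o \right)} = l + o$
$a = -6$ ($a = \left(-1 + 4\right) \left(34 - 36\right) = 3 \left(-2\right) = -6$)
$a - F{\left(-6,0 \right)} \left(-318 + 121\right) = -6 - - 10 \left(-318 + 121\right) = -6 - \left(-10\right) \left(-197\right) = -6 - 1970 = -1976$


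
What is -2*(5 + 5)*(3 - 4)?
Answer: 20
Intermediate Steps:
-2*(5 + 5)*(3 - 4) = -20*(-1) = -2*(-10) = 20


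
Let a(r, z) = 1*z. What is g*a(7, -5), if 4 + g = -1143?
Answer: 5735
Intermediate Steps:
g = -1147 (g = -4 - 1143 = -1147)
a(r, z) = z
g*a(7, -5) = -1147*(-5) = 5735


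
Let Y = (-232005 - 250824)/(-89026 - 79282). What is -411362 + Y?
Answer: -69235032667/168308 ≈ -4.1136e+5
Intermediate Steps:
Y = 482829/168308 (Y = -482829/(-168308) = -482829*(-1/168308) = 482829/168308 ≈ 2.8687)
-411362 + Y = -411362 + 482829/168308 = -69235032667/168308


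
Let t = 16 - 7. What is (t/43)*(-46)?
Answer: -414/43 ≈ -9.6279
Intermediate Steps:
t = 9
(t/43)*(-46) = (9/43)*(-46) = -414/43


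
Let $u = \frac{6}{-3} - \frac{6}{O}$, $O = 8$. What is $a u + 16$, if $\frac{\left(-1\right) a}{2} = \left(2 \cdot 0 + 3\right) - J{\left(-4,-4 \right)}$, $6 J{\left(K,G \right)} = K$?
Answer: $\frac{217}{6} \approx 36.167$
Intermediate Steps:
$J{\left(K,G \right)} = \frac{K}{6}$
$u = - \frac{11}{4}$ ($u = \frac{6}{-3} - \frac{6}{8} = 6 \left(- \frac{1}{3}\right) - \frac{3}{4} = -2 - \frac{3}{4} = - \frac{11}{4} \approx -2.75$)
$a = - \frac{22}{3}$ ($a = - 2 \left(\left(2 \cdot 0 + 3\right) - \frac{1}{6} \left(-4\right)\right) = - 2 \left(\left(0 + 3\right) - - \frac{2}{3}\right) = - 2 \left(3 + \frac{2}{3}\right) = \left(-2\right) \frac{11}{3} = - \frac{22}{3} \approx -7.3333$)
$a u + 16 = \left(- \frac{22}{3}\right) \left(- \frac{11}{4}\right) + 16 = \frac{121}{6} + 16 = \frac{217}{6}$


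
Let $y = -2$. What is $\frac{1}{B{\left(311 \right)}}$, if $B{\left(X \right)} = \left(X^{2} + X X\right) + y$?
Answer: $\frac{1}{193440} \approx 5.1696 \cdot 10^{-6}$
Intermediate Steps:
$B{\left(X \right)} = -2 + 2 X^{2}$ ($B{\left(X \right)} = \left(X^{2} + X X\right) - 2 = \left(X^{2} + X^{2}\right) - 2 = 2 X^{2} - 2 = -2 + 2 X^{2}$)
$\frac{1}{B{\left(311 \right)}} = \frac{1}{-2 + 2 \cdot 311^{2}} = \frac{1}{-2 + 2 \cdot 96721} = \frac{1}{-2 + 193442} = \frac{1}{193440}$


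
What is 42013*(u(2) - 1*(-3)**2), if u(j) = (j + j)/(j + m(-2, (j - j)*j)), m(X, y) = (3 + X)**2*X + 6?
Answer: -1050325/3 ≈ -3.5011e+5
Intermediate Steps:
m(X, y) = 6 + X*(3 + X)**2 (m(X, y) = X*(3 + X)**2 + 6 = 6 + X*(3 + X)**2)
u(j) = 2*j/(4 + j) (u(j) = (j + j)/(j + (6 - 2*(3 - 2)**2)) = (2*j)/(j + (6 - 2*1**2)) = (2*j)/(j + (6 - 2*1)) = (2*j)/(j + (6 - 2)) = (2*j)/(j + 4) = (2*j)/(4 + j) = 2*j/(4 + j))
42013*(u(2) - 1*(-3)**2) = 42013*(2*2/(4 + 2) - 1*(-3)**2) = 42013*(2*2/6 - 1*9) = 42013*(2*2*(1/6) - 9) = 42013*(2/3 - 9) = 42013*(-25/3) = -1050325/3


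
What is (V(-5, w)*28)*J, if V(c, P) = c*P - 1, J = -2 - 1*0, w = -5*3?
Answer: -4144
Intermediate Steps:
w = -15
J = -2 (J = -2 + 0 = -2)
V(c, P) = -1 + P*c (V(c, P) = P*c - 1 = -1 + P*c)
(V(-5, w)*28)*J = ((-1 - 15*(-5))*28)*(-2) = ((-1 + 75)*28)*(-2) = (74*28)*(-2) = 2072*(-2) = -4144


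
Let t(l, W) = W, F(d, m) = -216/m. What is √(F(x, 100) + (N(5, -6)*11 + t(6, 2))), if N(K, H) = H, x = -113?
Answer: I*√1654/5 ≈ 8.1339*I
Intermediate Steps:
√(F(x, 100) + (N(5, -6)*11 + t(6, 2))) = √(-216/100 + (-6*11 + 2)) = √(-216*1/100 + (-66 + 2)) = √(-54/25 - 64) = √(-1654/25) = I*√1654/5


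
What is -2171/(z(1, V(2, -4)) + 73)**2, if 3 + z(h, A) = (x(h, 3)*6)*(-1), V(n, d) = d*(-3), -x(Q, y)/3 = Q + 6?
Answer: -2171/38416 ≈ -0.056513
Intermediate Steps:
x(Q, y) = -18 - 3*Q (x(Q, y) = -3*(Q + 6) = -3*(6 + Q) = -18 - 3*Q)
V(n, d) = -3*d
z(h, A) = 105 + 18*h (z(h, A) = -3 + ((-18 - 3*h)*6)*(-1) = -3 + (-108 - 18*h)*(-1) = -3 + (108 + 18*h) = 105 + 18*h)
-2171/(z(1, V(2, -4)) + 73)**2 = -2171/((105 + 18*1) + 73)**2 = -2171/((105 + 18) + 73)**2 = -2171/(123 + 73)**2 = -2171/(196**2) = -2171/38416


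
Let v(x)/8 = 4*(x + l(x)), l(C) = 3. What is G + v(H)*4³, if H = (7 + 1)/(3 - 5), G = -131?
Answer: -2179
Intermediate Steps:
H = -4 (H = 8/(-2) = 8*(-½) = -4)
v(x) = 96 + 32*x (v(x) = 8*(4*(x + 3)) = 8*(4*(3 + x)) = 8*(12 + 4*x) = 96 + 32*x)
G + v(H)*4³ = -131 + (96 + 32*(-4))*4³ = -131 + (96 - 128)*64 = -131 - 32*64 = -131 - 2048 = -2179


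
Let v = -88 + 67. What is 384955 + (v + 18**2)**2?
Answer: 476764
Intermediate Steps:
v = -21
384955 + (v + 18**2)**2 = 384955 + (-21 + 18**2)**2 = 384955 + (-21 + 324)**2 = 384955 + 303**2 = 384955 + 91809 = 476764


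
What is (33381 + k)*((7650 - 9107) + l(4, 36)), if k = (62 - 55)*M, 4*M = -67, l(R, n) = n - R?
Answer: -189603375/4 ≈ -4.7401e+7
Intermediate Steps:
M = -67/4 (M = (¼)*(-67) = -67/4 ≈ -16.750)
k = -469/4 (k = (62 - 55)*(-67/4) = 7*(-67/4) = -469/4 ≈ -117.25)
(33381 + k)*((7650 - 9107) + l(4, 36)) = (33381 - 469/4)*((7650 - 9107) + (36 - 1*4)) = 133055*(-1457 + (36 - 4))/4 = 133055*(-1457 + 32)/4 = (133055/4)*(-1425) = -189603375/4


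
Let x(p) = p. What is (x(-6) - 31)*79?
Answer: -2923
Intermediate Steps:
(x(-6) - 31)*79 = (-6 - 31)*79 = -37*79 = -2923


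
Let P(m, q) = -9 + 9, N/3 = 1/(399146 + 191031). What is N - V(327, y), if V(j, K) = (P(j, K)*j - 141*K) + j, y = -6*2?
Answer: -1191567360/590177 ≈ -2019.0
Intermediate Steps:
y = -12
N = 3/590177 (N = 3/(399146 + 191031) = 3/590177 ≈ 5.0832e-6)
P(m, q) = 0
V(j, K) = j - 141*K (V(j, K) = (0*j - 141*K) + j = (0 - 141*K) + j = -141*K + j = j - 141*K)
N - V(327, y) = 3/590177 - (327 - 141*(-12)) = 3/590177 - (327 + 1692) = 3/590177 - 1*2019 = 3/590177 - 2019 = -1191567360/590177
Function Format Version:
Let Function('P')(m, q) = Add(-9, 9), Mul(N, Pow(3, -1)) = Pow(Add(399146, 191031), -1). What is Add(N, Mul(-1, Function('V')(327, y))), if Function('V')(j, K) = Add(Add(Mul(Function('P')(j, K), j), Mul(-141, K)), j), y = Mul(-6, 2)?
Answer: Rational(-1191567360, 590177) ≈ -2019.0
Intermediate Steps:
y = -12
N = Rational(3, 590177) (N = Mul(3, Pow(Add(399146, 191031), -1)) = Mul(3, Pow(590177, -1)) = Mul(3, Rational(1, 590177)) = Rational(3, 590177) ≈ 5.0832e-6)
Function('P')(m, q) = 0
Function('V')(j, K) = Add(j, Mul(-141, K)) (Function('V')(j, K) = Add(Add(Mul(0, j), Mul(-141, K)), j) = Add(Add(0, Mul(-141, K)), j) = Add(Mul(-141, K), j) = Add(j, Mul(-141, K)))
Add(N, Mul(-1, Function('V')(327, y))) = Add(Rational(3, 590177), Mul(-1, Add(327, Mul(-141, -12)))) = Add(Rational(3, 590177), Mul(-1, Add(327, 1692))) = Add(Rational(3, 590177), Mul(-1, 2019)) = Add(Rational(3, 590177), -2019) = Rational(-1191567360, 590177)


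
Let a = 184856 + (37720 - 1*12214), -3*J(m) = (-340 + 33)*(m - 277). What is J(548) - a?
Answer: -547889/3 ≈ -1.8263e+5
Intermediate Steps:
J(m) = -85039/3 + 307*m/3 (J(m) = -(-340 + 33)*(m - 277)/3 = -(-307)*(-277 + m)/3 = -(85039 - 307*m)/3 = -85039/3 + 307*m/3)
a = 210362 (a = 184856 + (37720 - 12214) = 184856 + 25506 = 210362)
J(548) - a = (-85039/3 + (307/3)*548) - 1*210362 = (-85039/3 + 168236/3) - 210362 = 83197/3 - 210362 = -547889/3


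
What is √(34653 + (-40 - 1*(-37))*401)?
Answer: 5*√1338 ≈ 182.89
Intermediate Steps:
√(34653 + (-40 - 1*(-37))*401) = √(34653 + (-40 + 37)*401) = √(34653 - 3*401) = √(34653 - 1203) = √33450 = 5*√1338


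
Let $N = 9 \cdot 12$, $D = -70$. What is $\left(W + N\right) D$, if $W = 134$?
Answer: $-16940$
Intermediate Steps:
$N = 108$
$\left(W + N\right) D = \left(134 + 108\right) \left(-70\right) = 242 \left(-70\right) = -16940$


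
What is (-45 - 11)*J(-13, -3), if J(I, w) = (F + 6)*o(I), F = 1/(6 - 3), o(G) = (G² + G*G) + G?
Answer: -345800/3 ≈ -1.1527e+5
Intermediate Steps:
o(G) = G + 2*G² (o(G) = (G² + G²) + G = 2*G² + G = G + 2*G²)
F = ⅓ (F = 1/3 = ⅓ ≈ 0.33333)
J(I, w) = 19*I*(1 + 2*I)/3 (J(I, w) = (⅓ + 6)*(I*(1 + 2*I)) = 19*(I*(1 + 2*I))/3 = 19*I*(1 + 2*I)/3)
(-45 - 11)*J(-13, -3) = (-45 - 11)*((19/3)*(-13)*(1 + 2*(-13))) = -1064*(-13)*(1 - 26)/3 = -1064*(-13)*(-25)/3 = -56*6175/3 = -345800/3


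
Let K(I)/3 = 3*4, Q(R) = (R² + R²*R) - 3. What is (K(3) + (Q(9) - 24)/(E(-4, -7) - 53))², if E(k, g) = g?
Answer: 210681/400 ≈ 526.70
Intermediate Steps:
Q(R) = -3 + R² + R³ (Q(R) = (R² + R³) - 3 = -3 + R² + R³)
K(I) = 36 (K(I) = 3*(3*4) = 3*12 = 36)
(K(3) + (Q(9) - 24)/(E(-4, -7) - 53))² = (36 + ((-3 + 9² + 9³) - 24)/(-7 - 53))² = (36 + ((-3 + 81 + 729) - 24)/(-60))² = (36 + (807 - 24)*(-1/60))² = (36 + 783*(-1/60))² = (36 - 261/20)² = (459/20)² = 210681/400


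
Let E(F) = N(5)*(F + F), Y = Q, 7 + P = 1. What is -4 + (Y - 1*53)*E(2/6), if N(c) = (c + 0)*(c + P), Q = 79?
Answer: -272/3 ≈ -90.667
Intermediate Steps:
P = -6 (P = -7 + 1 = -6)
Y = 79
N(c) = c*(-6 + c) (N(c) = (c + 0)*(c - 6) = c*(-6 + c))
E(F) = -10*F (E(F) = (5*(-6 + 5))*(F + F) = (5*(-1))*(2*F) = -10*F)
-4 + (Y - 1*53)*E(2/6) = -4 + (79 - 1*53)*(-20/6) = -4 + (79 - 53)*(-20/6) = -4 + 26*(-10*⅓) = -4 + 26*(-10/3) = -4 - 260/3 = -272/3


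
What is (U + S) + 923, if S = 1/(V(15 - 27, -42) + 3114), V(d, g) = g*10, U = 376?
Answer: 3499507/2694 ≈ 1299.0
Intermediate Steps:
V(d, g) = 10*g
S = 1/2694 (S = 1/(10*(-42) + 3114) = 1/(-420 + 3114) = 1/2694 ≈ 0.00037120)
(U + S) + 923 = (376 + 1/2694) + 923 = 1012945/2694 + 923 = 3499507/2694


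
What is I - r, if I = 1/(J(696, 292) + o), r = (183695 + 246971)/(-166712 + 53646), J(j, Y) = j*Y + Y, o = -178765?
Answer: 5331486280/1399700547 ≈ 3.8090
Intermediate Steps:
J(j, Y) = Y + Y*j (J(j, Y) = Y*j + Y = Y + Y*j)
r = -215333/56533 (r = 430666/(-113066) = 430666*(-1/113066) = -215333/56533 ≈ -3.8090)
I = 1/24759 (I = 1/(292*(1 + 696) - 178765) = 1/(292*697 - 178765) = 1/(203524 - 178765) = 1/24759 ≈ 4.0389e-5)
I - r = 1/24759 - 1*(-215333/56533) = 1/24759 + 215333/56533 = 5331486280/1399700547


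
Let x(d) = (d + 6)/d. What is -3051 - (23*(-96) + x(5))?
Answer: -4226/5 ≈ -845.20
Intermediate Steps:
x(d) = (6 + d)/d
-3051 - (23*(-96) + x(5)) = -3051 - (23*(-96) + (6 + 5)/5) = -3051 - (-2208 + (1/5)*11) = -3051 - (-2208 + 11/5) = -3051 - 1*(-11029/5) = -3051 + 11029/5 = -4226/5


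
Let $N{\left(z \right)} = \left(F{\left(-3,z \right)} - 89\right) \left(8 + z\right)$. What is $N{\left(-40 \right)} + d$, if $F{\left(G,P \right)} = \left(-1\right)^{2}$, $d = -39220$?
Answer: $-36404$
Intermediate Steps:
$F{\left(G,P \right)} = 1$
$N{\left(z \right)} = -704 - 88 z$ ($N{\left(z \right)} = \left(1 - 89\right) \left(8 + z\right) = - 88 \left(8 + z\right) = -704 - 88 z$)
$N{\left(-40 \right)} + d = \left(-704 - -3520\right) - 39220 = \left(-704 + 3520\right) - 39220 = 2816 - 39220 = -36404$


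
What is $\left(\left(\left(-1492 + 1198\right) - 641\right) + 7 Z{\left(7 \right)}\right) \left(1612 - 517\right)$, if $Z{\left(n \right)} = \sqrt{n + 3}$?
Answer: $-1023825 + 7665 \sqrt{10} \approx -9.9959 \cdot 10^{5}$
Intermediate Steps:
$Z{\left(n \right)} = \sqrt{3 + n}$
$\left(\left(\left(-1492 + 1198\right) - 641\right) + 7 Z{\left(7 \right)}\right) \left(1612 - 517\right) = \left(\left(\left(-1492 + 1198\right) - 641\right) + 7 \sqrt{3 + 7}\right) \left(1612 - 517\right) = \left(\left(-294 - 641\right) + 7 \sqrt{10}\right) 1095 = \left(-935 + 7 \sqrt{10}\right) 1095 = -1023825 + 7665 \sqrt{10}$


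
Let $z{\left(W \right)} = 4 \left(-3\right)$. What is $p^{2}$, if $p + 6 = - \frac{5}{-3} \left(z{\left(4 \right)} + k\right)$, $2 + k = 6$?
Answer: $\frac{3364}{9} \approx 373.78$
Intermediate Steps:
$k = 4$ ($k = -2 + 6 = 4$)
$z{\left(W \right)} = -12$
$p = - \frac{58}{3}$ ($p = -6 + - \frac{5}{-3} \left(-12 + 4\right) = -6 + \left(-5\right) \left(- \frac{1}{3}\right) \left(-8\right) = -6 + \frac{5}{3} \left(-8\right) = -6 - \frac{40}{3} = - \frac{58}{3} \approx -19.333$)
$p^{2} = \left(- \frac{58}{3}\right)^{2} = \frac{3364}{9}$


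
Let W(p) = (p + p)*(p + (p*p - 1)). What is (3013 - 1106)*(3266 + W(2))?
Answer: 6266402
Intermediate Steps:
W(p) = 2*p*(-1 + p + p**2) (W(p) = (2*p)*(p + (p**2 - 1)) = (2*p)*(p + (-1 + p**2)) = (2*p)*(-1 + p + p**2) = 2*p*(-1 + p + p**2))
(3013 - 1106)*(3266 + W(2)) = (3013 - 1106)*(3266 + 2*2*(-1 + 2 + 2**2)) = 1907*(3266 + 2*2*(-1 + 2 + 4)) = 1907*(3266 + 2*2*5) = 1907*(3266 + 20) = 1907*3286 = 6266402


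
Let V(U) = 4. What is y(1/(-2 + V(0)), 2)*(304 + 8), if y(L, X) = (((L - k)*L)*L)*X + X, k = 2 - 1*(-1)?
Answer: 234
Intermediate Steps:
k = 3 (k = 2 + 1 = 3)
y(L, X) = X + X*L**2*(-3 + L) (y(L, X) = (((L - 1*3)*L)*L)*X + X = (((L - 3)*L)*L)*X + X = (((-3 + L)*L)*L)*X + X = ((L*(-3 + L))*L)*X + X = (L**2*(-3 + L))*X + X = X*L**2*(-3 + L) + X = X + X*L**2*(-3 + L))
y(1/(-2 + V(0)), 2)*(304 + 8) = (2*(1 + (1/(-2 + 4))**3 - 3/(-2 + 4)**2))*(304 + 8) = (2*(1 + (1/2)**3 - 3*(1/2)**2))*312 = (2*(1 + 1/8 - 3*1/4))*312 = (2*(1 + 1/8 - 3/4))*312 = (2*(3/8))*312 = (3/4)*312 = 234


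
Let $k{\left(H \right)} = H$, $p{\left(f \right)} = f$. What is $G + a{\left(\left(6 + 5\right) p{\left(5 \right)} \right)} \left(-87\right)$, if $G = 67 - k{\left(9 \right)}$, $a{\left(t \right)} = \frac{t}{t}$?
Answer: $-29$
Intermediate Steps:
$a{\left(t \right)} = 1$
$G = 58$ ($G = 67 - 9 = 58$)
$G + a{\left(\left(6 + 5\right) p{\left(5 \right)} \right)} \left(-87\right) = 58 + 1 \left(-87\right) = 58 - 87 = -29$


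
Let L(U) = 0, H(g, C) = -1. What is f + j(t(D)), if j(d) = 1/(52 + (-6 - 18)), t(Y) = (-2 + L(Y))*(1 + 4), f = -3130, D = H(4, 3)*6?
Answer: -87639/28 ≈ -3130.0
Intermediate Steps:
D = -6 (D = -1*6 = -6)
t(Y) = -10 (t(Y) = (-2 + 0)*(1 + 4) = -2*5 = -10)
j(d) = 1/28 (j(d) = 1/(52 - 24) = 1/28)
f + j(t(D)) = -3130 + 1/28 = -87639/28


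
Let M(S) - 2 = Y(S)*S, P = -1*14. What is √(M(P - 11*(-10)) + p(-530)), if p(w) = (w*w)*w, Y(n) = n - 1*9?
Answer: I*√148868646 ≈ 12201.0*I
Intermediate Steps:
Y(n) = -9 + n (Y(n) = n - 9 = -9 + n)
p(w) = w³ (p(w) = w²*w = w³)
P = -14
M(S) = 2 + S*(-9 + S) (M(S) = 2 + (-9 + S)*S = 2 + S*(-9 + S))
√(M(P - 11*(-10)) + p(-530)) = √((2 + (-14 - 11*(-10))*(-9 + (-14 - 11*(-10)))) + (-530)³) = √((2 + (-14 + 110)*(-9 + (-14 + 110))) - 148877000) = √((2 + 96*(-9 + 96)) - 148877000) = √((2 + 96*87) - 148877000) = √((2 + 8352) - 148877000) = √(8354 - 148877000) = √(-148868646) = I*√148868646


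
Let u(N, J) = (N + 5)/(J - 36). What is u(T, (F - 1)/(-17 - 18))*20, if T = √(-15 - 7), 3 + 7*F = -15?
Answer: -4900/1759 - 980*I*√22/1759 ≈ -2.7857 - 2.6132*I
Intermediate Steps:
F = -18/7 (F = -3/7 + (⅐)*(-15) = -3/7 - 15/7 = -18/7 ≈ -2.5714)
T = I*√22 (T = √(-22) = I*√22 ≈ 4.6904*I)
u(N, J) = (5 + N)/(-36 + J)
u(T, (F - 1)/(-17 - 18))*20 = ((5 + I*√22)/(-36 + (-18/7 - 1)/(-17 - 18)))*20 = ((5 + I*√22)/(-36 - 25/7/(-35)))*20 = ((5 + I*√22)/(-36 - 25/7*(-1/35)))*20 = ((5 + I*√22)/(-36 + 5/49))*20 = ((5 + I*√22)/(-1759/49))*20 = -49*(5 + I*√22)/1759*20 = (-245/1759 - 49*I*√22/1759)*20 = -4900/1759 - 980*I*√22/1759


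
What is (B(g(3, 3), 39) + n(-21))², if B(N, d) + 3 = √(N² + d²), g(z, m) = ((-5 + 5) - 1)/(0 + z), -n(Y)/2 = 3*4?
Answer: 20251/9 - 666*√10 ≈ 144.03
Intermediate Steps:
n(Y) = -24 (n(Y) = -6*4 = -2*12 = -24)
g(z, m) = -1/z (g(z, m) = (0 - 1)/z = -1/z)
B(N, d) = -3 + √(N² + d²)
(B(g(3, 3), 39) + n(-21))² = ((-3 + √((-1/3)² + 39²)) - 24)² = ((-3 + √((-1*⅓)² + 1521)) - 24)² = ((-3 + √((-⅓)² + 1521)) - 24)² = ((-3 + √(⅑ + 1521)) - 24)² = ((-3 + √(13690/9)) - 24)² = ((-3 + 37*√10/3) - 24)² = (-27 + 37*√10/3)²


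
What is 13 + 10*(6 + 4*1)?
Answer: 113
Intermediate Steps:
13 + 10*(6 + 4*1) = 13 + 10*(6 + 4) = 13 + 10*10 = 13 + 100 = 113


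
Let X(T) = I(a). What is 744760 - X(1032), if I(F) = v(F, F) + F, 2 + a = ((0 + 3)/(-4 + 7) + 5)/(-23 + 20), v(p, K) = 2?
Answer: 744762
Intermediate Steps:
a = -4 (a = -2 + ((0 + 3)/(-4 + 7) + 5)/(-23 + 20) = -2 + (3/3 + 5)/(-3) = -2 + (3*(⅓) + 5)*(-⅓) = -2 + (1 + 5)*(-⅓) = -2 + 6*(-⅓) = -2 - 2 = -4)
I(F) = 2 + F
X(T) = -2 (X(T) = 2 - 4 = -2)
744760 - X(1032) = 744760 - 1*(-2) = 744760 + 2 = 744762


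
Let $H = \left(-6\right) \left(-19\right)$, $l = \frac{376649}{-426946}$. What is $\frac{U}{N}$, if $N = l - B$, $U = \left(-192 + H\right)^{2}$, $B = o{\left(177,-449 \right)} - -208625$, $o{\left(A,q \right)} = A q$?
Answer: $- \frac{199810728}{4241638957} \approx -0.047107$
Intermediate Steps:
$B = 129152$ ($B = 177 \left(-449\right) - -208625 = -79473 + 208625 = 129152$)
$l = - \frac{28973}{32842}$ ($l = 376649 \left(- \frac{1}{426946}\right) = - \frac{28973}{32842} \approx -0.88219$)
$H = 114$
$U = 6084$ ($U = \left(-192 + 114\right)^{2} = \left(-78\right)^{2} = 6084$)
$N = - \frac{4241638957}{32842}$ ($N = - \frac{28973}{32842} - 129152 = - \frac{4241638957}{32842} \approx -1.2915 \cdot 10^{5}$)
$\frac{U}{N} = \frac{6084}{- \frac{4241638957}{32842}} = 6084 \left(- \frac{32842}{4241638957}\right) = - \frac{199810728}{4241638957}$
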